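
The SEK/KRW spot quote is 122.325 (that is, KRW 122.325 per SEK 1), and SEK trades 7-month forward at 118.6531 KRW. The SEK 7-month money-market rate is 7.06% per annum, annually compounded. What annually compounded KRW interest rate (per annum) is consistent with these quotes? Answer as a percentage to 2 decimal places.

T = 7/12 years.
CIP gives F = S · g_KRW/g_SEK, so g_KRW/g_SEK = 118.6531/122.325 = 0.9699824.
The SEK side grows by (1 + 0.0706)^(7/12) = 1.040597.
So the KRW growth factor = 1.0093608.
r = 1.0093608^(12/7) − 1 = 0.016101 → 1.61%.

1.61%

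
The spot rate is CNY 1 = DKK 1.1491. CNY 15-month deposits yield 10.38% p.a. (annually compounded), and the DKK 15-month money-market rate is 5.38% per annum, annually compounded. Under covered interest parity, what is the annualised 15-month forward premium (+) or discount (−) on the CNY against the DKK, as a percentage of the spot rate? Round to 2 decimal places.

-4.50%

T = 15/12 years.
CIP forward (DKK per CNY) = 1.1491 × 1.0676963/1.1313917 = 1.0844077.
Annualised premium = (F − S)/S × (1/T) = (1.0844077 − 1.1491)/1.1491 ÷ (15/12) = -4.50%.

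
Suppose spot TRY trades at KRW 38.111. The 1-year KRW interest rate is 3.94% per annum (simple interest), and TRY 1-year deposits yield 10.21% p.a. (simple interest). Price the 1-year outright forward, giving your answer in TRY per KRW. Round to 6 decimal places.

0.027822

T = 1 year.
KRW growth factor: 1 + 0.0394×1 = 1.039400.
TRY accumulates by 1 + 0.1021×1 = 1.102100.
Forward (KRW per TRY) = 38.111 × 1.039400 / 1.102100 = 35.94281.
Quoted the other way: 1/35.94281 = 0.027822 TRY per KRW.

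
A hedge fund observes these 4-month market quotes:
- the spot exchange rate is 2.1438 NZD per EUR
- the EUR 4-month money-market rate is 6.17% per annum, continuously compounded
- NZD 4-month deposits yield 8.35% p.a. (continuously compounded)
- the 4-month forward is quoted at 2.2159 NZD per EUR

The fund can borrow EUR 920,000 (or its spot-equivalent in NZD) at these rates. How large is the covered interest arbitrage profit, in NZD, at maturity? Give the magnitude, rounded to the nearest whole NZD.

T = 4/12 years.
Keep in EUR, deliver into the forward: 920,000·1.020779618·2.2159 = NZD 2,080,989.91.
Swap to NZD now, deposit: 920,000·2.1438·1.028224299 = NZD 2,027,962.67.
The quoted forward overvalues EUR, so borrow NZD, buy EUR at spot, deposit the EUR at 6.17%, and sell the proceeds forward at 2.2159.
Profit = 2,080,989.91 − 2,027,962.67 = NZD 53,027.

NZD 53,027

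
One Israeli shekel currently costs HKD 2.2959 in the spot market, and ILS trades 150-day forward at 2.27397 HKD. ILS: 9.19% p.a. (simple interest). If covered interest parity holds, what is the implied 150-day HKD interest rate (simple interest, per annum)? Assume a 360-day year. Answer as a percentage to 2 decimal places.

T = 150/360 years.
F/S = 2.27397/2.2959 = 0.9904482 = (growth of HKD) / (growth of ILS).
ILS growth factor: 1 + 0.0919×150/360 = 1.0382917.
Hence g_HKD = 1.0283741.
(1.0283741 − 1)/T = 0.068098, i.e. 6.81%.

6.81%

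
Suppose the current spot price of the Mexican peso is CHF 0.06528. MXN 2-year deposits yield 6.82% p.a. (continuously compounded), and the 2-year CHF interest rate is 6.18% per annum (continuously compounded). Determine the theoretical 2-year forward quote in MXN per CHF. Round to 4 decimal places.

T = 2 years.
Growth of 1 CHF over T: e^(0.0618×2) = 1.13156316.
Growth of 1 MXN over T: e^(0.0682×2) = 1.14614026.
So F = 0.06528 × 1.13156316 / 1.14614026 = 0.064449741 (CHF/MXN).
Quoted the other way: 1/0.064449741 = 15.5160 MXN per CHF.

15.5160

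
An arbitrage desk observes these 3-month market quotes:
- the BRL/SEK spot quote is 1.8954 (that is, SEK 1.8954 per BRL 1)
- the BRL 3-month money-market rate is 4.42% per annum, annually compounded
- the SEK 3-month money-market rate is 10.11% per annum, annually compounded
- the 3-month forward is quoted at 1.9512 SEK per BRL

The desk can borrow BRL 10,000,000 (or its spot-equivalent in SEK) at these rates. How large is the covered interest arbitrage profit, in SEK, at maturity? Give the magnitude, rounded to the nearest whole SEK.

T = 3/12 years.
Invest the BRL and cover forward: 10,000,000 × 1.0108714297 × 1.9512 = SEK 19,724,123.34.
Convert at spot and invest in SEK: 10,000,000 × 1.8954 × 1.0243696216 = SEK 19,415,901.81.
The quoted forward overvalues BRL, so borrow SEK, buy BRL at spot, deposit the BRL at 4.42%, and sell the proceeds forward at 1.9512.
Profit = 19,724,123.34 − 19,415,901.81 = SEK 308,222.

SEK 308,222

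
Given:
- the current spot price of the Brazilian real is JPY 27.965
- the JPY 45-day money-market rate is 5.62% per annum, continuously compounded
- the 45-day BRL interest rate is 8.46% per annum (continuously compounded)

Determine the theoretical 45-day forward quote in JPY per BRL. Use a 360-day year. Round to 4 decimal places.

T = 45/360 years.
Growth of 1 JPY over T: e^(0.0562×45/360) = 1.00704973.
BRL growth factor: e^(0.0846×45/360) = 1.01063111.
Forward (JPY per BRL) = 27.965 × 1.00704973 / 1.01063111 = 27.865900.

27.8659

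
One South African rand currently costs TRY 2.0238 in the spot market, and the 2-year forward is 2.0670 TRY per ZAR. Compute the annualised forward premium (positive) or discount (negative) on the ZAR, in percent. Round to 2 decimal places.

+1.07%

T = 2 years.
ZAR trades forward at +2.13460% vs spot over the period.
Annualise by dividing by T: 0.0213460 / 2 = 0.010673 → 1.07%.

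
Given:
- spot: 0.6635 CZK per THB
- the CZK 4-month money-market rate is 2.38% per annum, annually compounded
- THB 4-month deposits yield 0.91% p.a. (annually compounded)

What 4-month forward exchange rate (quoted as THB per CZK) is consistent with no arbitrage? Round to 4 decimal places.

T = 4/12 years.
CZK accumulates by (1 + 0.0238)^(4/12) = 1.0078712.
THB accumulates by (1 + 0.0091)^(4/12) = 1.0030242.
Forward (CZK per THB) = 0.6635 × 1.0078712 / 1.0030242 = 0.6667063.
Invert for THB per CZK: 1 / 0.6667063 = 1.4999.

1.4999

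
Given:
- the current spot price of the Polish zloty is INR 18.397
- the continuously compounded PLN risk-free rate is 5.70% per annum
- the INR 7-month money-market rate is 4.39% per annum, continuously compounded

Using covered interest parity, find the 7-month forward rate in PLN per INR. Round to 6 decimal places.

T = 7/12 years.
INR growth factor: e^(0.0439×7/12) = 1.025939.
PLN accumulates by e^(0.0570×7/12) = 1.033809.
So F = 18.397 × 1.025939 / 1.033809 = 18.25695 (INR/PLN).
Quoted the other way: 1/18.25695 = 0.054774 PLN per INR.

0.054774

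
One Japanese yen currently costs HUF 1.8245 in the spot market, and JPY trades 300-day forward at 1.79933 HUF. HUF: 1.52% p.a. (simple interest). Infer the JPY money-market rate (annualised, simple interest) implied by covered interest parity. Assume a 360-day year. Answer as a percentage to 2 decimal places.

3.22%

T = 300/360 years.
By CIP, F/S equals the HUF-to-JPY growth ratio: 1.79933/1.8245 = 0.9862044.
The HUF side grows by 1 + 0.0152×300/360 = 1.0126667.
That pins the JPY growth at 1.0268325.
(1.0268325 − 1)/T = 0.032199, i.e. 3.22%.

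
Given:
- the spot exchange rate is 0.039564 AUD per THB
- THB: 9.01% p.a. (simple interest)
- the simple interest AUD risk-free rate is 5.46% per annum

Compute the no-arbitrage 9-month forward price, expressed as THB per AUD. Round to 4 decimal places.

25.9220

T = 9/12 years.
Growth of 1 AUD over T: 1 + 0.0546×9/12 = 1.040950.
THB growth factor: 1 + 0.0901×9/12 = 1.067575.
Forward (AUD per THB) = 0.039564 × 1.040950 / 1.067575 = 0.038577286.
Invert for THB per AUD: 1 / 0.038577286 = 25.9220.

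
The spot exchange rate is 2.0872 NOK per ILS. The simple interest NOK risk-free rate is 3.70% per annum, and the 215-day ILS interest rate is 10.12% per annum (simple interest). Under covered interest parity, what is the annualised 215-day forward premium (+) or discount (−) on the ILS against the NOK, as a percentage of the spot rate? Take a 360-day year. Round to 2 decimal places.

T = 215/360 years.
F = S · g_NOK/g_ILS = 2.0872 × 1.0220972/1.0604389 = 2.0117343.
(F − S)/S ÷ T = (2.0117343 − 2.0872)/2.0872/(215/360) = -0.060541 → -6.05%.

-6.05%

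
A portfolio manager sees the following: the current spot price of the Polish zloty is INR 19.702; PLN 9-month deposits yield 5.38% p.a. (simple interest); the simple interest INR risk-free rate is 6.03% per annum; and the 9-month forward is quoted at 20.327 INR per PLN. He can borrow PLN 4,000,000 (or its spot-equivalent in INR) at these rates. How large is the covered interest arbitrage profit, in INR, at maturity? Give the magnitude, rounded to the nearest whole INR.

T = 9/12 years.
Route A — deposit PLN, sell forward: 4,000,000 × 1.040350 × 20.327 = INR 84,588,777.80.
Route B — convert at spot, deposit INR: 4,000,000 × 19.702 × 1.045225 = INR 82,372,091.80.
The quoted forward overvalues PLN, so borrow INR, buy PLN at spot, deposit the PLN at 5.38%, and sell the proceeds forward at 20.327.
Profit = 84,588,777.80 − 82,372,091.80 = INR 2,216,686.

INR 2,216,686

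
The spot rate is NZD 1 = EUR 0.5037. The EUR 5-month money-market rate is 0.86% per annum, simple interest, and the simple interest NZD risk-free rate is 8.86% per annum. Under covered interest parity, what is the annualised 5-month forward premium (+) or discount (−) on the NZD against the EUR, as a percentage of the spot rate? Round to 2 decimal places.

T = 5/12 years.
CIP forward (EUR per NZD) = 0.5037 × 1.0035833/1.0369167 = 0.4875077.
(F − S)/S ÷ T = (0.4875077 − 0.5037)/0.5037/(5/12) = -0.077152 → -7.72%.

-7.72%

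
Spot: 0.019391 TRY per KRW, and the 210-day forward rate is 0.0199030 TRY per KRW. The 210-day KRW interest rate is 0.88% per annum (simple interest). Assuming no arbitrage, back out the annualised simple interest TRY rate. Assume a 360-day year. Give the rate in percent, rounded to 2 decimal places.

T = 210/360 years.
F/S = 0.019903/0.019391 = 1.0264040 = (growth of TRY) / (growth of KRW).
The KRW side grows by 1 + 0.0088×210/360 = 1.0051333.
So the TRY growth factor = 1.0316728.
r = (1.0316728 − 1)/(210/360) = 0.054296 → 5.43%.

5.43%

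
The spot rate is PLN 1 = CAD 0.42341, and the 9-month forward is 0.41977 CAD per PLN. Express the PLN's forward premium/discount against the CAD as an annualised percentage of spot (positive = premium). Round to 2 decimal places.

-1.15%

T = 9/12 years.
PLN trades forward at -0.85969% vs spot over the period.
Annualise by dividing by T: -0.0085969 / (9/12) = -0.011463 → -1.15%.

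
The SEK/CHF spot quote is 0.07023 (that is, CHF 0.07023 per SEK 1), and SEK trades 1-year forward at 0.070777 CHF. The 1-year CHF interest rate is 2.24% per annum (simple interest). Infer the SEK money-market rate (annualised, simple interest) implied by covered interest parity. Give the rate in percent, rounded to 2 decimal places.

T = 1 year.
CIP gives F = S · g_CHF/g_SEK, so g_CHF/g_SEK = 0.070777/0.07023 = 1.0077887.
The CHF side grows by 1 + 0.0224×1 = 1.022400.
That pins the SEK growth at 1.0144984.
(1.0144984 − 1)/T = 0.014498, i.e. 1.45%.

1.45%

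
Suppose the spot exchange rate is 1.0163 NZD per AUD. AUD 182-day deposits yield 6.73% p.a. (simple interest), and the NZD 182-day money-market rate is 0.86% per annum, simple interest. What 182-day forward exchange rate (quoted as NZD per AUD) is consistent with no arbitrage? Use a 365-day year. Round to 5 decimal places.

0.98752

T = 182/365 years.
NZD growth factor: 1 + 0.0086×182/365 = 1.0042882.
AUD growth factor: 1 + 0.0673×182/365 = 1.0335578.
CIP: F = S · (grow NZD)/(grow AUD) = 1.0163 × 1.0042882/1.0335578 = 0.9875191 NZD per AUD.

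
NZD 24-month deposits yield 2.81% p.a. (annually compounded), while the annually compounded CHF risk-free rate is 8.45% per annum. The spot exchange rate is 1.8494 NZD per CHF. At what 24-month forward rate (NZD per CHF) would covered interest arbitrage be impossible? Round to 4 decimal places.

1.6620

T = 2 years.
NZD growth factor: (1 + 0.0281)^2 = 1.0569896.
CHF accumulates by (1 + 0.0845)^2 = 1.1761402.
So F = 1.8494 × 1.0569896 / 1.1761402 = 1.662044 (NZD/CHF).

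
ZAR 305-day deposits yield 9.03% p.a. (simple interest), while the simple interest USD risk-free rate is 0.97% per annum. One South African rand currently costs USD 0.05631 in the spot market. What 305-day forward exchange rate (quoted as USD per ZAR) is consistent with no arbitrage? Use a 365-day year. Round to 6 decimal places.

0.052784

T = 305/365 years.
Growth of 1 USD over T: 1 + 0.0097×305/365 = 1.0081055.
ZAR accumulates by 1 + 0.0903×305/365 = 1.0754562.
So F = 0.05631 × 1.0081055 / 1.0754562 = 0.05278357 (USD/ZAR).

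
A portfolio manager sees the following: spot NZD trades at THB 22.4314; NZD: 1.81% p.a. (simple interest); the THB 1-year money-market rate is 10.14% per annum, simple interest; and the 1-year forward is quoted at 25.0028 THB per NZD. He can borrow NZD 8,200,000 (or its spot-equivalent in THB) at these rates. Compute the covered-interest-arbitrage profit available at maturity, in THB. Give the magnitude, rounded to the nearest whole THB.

THB 6,145,135

T = 1 year.
Invest the NZD and cover forward: 8,200,000 × 1.018100 × 25.0028 = THB 208,733,875.58.
Convert at spot and invest in THB: 8,200,000 × 22.4314 × 1.101400 = THB 202,588,740.47.
The quoted forward overvalues NZD, so borrow THB, buy NZD at spot, deposit the NZD at 1.81%, and sell the proceeds forward at 25.0028.
Arbitrage profit = |208,733,875.58 − 202,588,740.47| = THB 6,145,135.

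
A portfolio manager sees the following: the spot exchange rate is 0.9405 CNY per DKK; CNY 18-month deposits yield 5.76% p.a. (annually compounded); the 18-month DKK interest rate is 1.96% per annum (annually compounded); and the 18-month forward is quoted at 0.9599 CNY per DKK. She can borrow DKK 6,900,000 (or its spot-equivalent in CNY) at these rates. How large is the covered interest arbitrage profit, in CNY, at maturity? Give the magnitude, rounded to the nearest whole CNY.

CNY 239,150

T = 18/12 years.
Invest the DKK and cover forward: 6,900,000 × 1.029543593 × 0.9599 = CNY 6,818,986.37.
Convert at spot and invest in CNY: 6,900,000 × 0.9405 × 1.087632467 = CNY 7,058,136.51.
The quoted forward undervalues DKK, so borrow DKK, convert to CNY at spot, deposit the CNY at 5.76%, and buy DKK forward at 0.9599 to cover the loan.
Arbitrage profit = |6,818,986.37 − 7,058,136.51| = CNY 239,150.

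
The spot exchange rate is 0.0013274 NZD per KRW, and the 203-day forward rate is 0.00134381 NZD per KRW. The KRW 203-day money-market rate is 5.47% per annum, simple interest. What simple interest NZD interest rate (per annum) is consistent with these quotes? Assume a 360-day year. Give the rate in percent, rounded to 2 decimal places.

T = 203/360 years.
CIP gives F = S · g_NZD/g_KRW, so g_NZD/g_KRW = 0.00134381/0.0013274 = 1.0123625.
KRW growth factor: 1 + 0.0547×203/360 = 1.0308447.
That pins the NZD growth at 1.0435885.
r = (1.0435885 − 1)/(203/360) = 0.077300 → 7.73%.

7.73%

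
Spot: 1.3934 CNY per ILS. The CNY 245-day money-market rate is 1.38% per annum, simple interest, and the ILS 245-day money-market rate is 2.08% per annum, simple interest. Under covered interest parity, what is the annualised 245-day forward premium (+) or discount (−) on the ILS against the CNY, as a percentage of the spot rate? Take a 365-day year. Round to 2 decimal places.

T = 245/365 years.
F = S · g_CNY/g_ILS = 1.3934 × 1.009263/1.0139616 = 1.3869431.
(F − S)/S ÷ T = (1.3869431 − 1.3934)/1.3934/(245/365) = -0.006904 → -0.69%.

-0.69%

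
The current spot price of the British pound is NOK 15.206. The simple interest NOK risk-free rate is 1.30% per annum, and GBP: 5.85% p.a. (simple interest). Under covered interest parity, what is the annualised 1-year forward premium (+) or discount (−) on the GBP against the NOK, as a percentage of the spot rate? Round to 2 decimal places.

-4.30%

T = 1 year.
No-arbitrage forward: 15.206 × 1.013000 / 1.058500 = 14.552365 NOK/GBP.
Annualised premium = (F − S)/S × (1/T) = (14.552365 − 15.206)/15.206 ÷ 1 = -4.30%.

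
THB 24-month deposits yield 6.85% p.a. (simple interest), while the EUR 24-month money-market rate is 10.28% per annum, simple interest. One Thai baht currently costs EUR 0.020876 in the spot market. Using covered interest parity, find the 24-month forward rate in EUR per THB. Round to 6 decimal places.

T = 2 years.
Growth of 1 EUR over T: 1 + 0.1028×2 = 1.205600.
Growth of 1 THB over T: 1 + 0.0685×2 = 1.137000.
CIP: F = S · (grow EUR)/(grow THB) = 0.020876 × 1.205600/1.137000 = 0.02213554 EUR per THB.

0.022136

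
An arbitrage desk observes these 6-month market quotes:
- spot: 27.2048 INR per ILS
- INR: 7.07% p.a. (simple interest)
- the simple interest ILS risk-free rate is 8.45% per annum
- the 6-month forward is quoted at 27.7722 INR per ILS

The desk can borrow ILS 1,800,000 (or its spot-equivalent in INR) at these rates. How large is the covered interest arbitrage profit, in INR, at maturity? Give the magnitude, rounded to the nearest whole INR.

T = 6/12 years.
Keep in ILS, deliver into the forward: 1,800,000·1.042250·27.7722 = INR 52,102,035.81.
Swap to INR now, deposit: 1,800,000·27.2048·1.035350 = INR 50,699,681.42.
The quoted forward overvalues ILS, so borrow INR, buy ILS at spot, deposit the ILS at 8.45%, and sell the proceeds forward at 27.7722.
The gap between the two covered legs is INR 1,402,354.

INR 1,402,354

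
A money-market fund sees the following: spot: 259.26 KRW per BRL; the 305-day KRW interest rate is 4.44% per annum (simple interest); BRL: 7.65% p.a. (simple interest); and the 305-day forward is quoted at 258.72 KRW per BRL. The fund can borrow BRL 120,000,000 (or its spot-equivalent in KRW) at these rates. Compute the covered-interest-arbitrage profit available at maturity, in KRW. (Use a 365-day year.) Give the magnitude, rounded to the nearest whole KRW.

T = 305/365 years.
Keep in BRL, deliver into the forward: 120,000,000·1.063924657534·258.72 = KRW 33,031,030,487.66.
Swap to KRW now, deposit: 120,000,000·259.26·1.037101369863 = KRW 32,265,468,138.08.
The quoted forward overvalues BRL, so borrow KRW, buy BRL at spot, deposit the BRL at 7.65%, and sell the proceeds forward at 258.72.
The gap between the two covered legs is KRW 765,562,350.

KRW 765,562,350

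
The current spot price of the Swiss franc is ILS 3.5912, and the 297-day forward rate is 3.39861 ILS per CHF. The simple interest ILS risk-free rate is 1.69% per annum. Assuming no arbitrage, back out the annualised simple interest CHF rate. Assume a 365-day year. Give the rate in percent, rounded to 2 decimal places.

T = 297/365 years.
By CIP, F/S equals the ILS-to-CHF growth ratio: 3.39861/3.5912 = 0.9463717.
ILS growth factor: 1 + 0.0169×297/365 = 1.0137515.
Hence g_CHF = 1.071198.
r = (1.071198 − 1)/(297/365) = 0.087499 → 8.75%.

8.75%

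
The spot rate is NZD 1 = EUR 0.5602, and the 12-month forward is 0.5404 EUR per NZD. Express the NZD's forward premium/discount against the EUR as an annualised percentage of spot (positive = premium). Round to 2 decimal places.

-3.53%

T = 1 year.
NZD trades forward at -3.53445% vs spot over the period.
×(1/T) gives -3.53% p.a.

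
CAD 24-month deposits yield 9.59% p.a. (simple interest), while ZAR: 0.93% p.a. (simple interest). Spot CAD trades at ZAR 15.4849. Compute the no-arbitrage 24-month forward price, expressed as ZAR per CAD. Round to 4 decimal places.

T = 2 years.
ZAR accumulates by 1 + 0.0093×2 = 1.018600.
CAD accumulates by 1 + 0.0959×2 = 1.191800.
So F = 15.4849 × 1.018600 / 1.191800 = 13.234535 (ZAR/CAD).

13.2345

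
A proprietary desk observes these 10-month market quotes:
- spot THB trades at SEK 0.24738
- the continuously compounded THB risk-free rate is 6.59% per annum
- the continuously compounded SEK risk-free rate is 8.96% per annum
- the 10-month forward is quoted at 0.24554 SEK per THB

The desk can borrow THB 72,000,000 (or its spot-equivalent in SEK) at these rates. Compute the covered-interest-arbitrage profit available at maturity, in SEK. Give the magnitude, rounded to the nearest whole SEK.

SEK 515,286

T = 10/12 years.
Invest the THB and cover forward: 72,000,000 × 1.0564525733 × 0.24554 = SEK 18,676,898.27.
Convert at spot and invest in SEK: 72,000,000 × 0.24738 × 1.077524916 = SEK 19,192,184.19.
The quoted forward undervalues THB, so borrow THB, convert to SEK at spot, deposit the SEK at 8.96%, and buy THB forward at 0.24554 to cover the loan.
The gap between the two covered legs is SEK 515,286.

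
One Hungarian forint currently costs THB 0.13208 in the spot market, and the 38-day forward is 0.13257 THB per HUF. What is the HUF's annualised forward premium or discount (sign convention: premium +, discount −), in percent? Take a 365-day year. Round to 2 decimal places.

T = 38/365 years.
Period premium: (0.13257 − 0.13208)/0.13208 = 0.0037099.
Per annum: 0.0037099 / (38/365) = 0.035635 = 3.56%.

+3.56%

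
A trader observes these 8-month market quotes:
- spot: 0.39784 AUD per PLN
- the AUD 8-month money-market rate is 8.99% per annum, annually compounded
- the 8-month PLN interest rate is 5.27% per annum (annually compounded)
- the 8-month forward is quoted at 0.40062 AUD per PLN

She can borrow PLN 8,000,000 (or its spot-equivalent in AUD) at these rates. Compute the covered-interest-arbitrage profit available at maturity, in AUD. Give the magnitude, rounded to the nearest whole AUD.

AUD 54,127

T = 8/12 years.
Route A — deposit PLN, sell forward: 8,000,000 × 1.034831759 × 0.40062 = AUD 3,316,594.39.
Route B — convert at spot, deposit AUD: 8,000,000 × 0.39784 × 1.059069437 = AUD 3,370,721.48.
The quoted forward undervalues PLN, so borrow PLN, convert to AUD at spot, deposit the AUD at 8.99%, and buy PLN forward at 0.40062 to cover the loan.
Profit = 3,370,721.48 − 3,316,594.39 = AUD 54,127.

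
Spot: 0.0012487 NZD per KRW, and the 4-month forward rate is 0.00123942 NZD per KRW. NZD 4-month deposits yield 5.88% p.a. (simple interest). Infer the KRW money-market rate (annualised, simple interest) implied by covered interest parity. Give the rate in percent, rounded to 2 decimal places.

8.17%

T = 4/12 years.
By CIP, F/S equals the NZD-to-KRW growth ratio: 0.00123942/0.0012487 = 0.9925683.
The NZD side grows by 1 + 0.0588×4/12 = 1.019600.
Hence g_KRW = 1.0272341.
(1.0272341 − 1)/T = 0.081702, i.e. 8.17%.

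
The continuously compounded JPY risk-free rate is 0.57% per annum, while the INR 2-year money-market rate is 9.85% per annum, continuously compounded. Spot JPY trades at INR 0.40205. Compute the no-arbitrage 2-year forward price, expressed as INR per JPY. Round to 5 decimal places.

T = 2 years.
Growth of 1 INR over T: e^(0.0985×2) = 1.217744.
JPY growth factor: e^(0.0057×2) = 1.0114652.
CIP: F = S · (grow INR)/(grow JPY) = 0.40205 × 1.217744/1.0114652 = 0.4840443 INR per JPY.

0.48404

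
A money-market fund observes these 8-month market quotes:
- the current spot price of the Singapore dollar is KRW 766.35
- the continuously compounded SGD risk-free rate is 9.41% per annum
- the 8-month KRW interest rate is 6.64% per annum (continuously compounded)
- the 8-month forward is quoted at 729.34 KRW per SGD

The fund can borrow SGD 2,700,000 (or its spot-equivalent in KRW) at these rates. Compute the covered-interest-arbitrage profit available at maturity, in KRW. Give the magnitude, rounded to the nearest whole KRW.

KRW 66,085,859

T = 8/12 years.
Keep in SGD, deliver into the forward: 2,700,000·1.064742869938·729.34 = KRW 2,096,710,824.85.
Swap to KRW now, deposit: 2,700,000·766.35·1.045261054008 = KRW 2,162,796,683.60.
The quoted forward undervalues SGD, so borrow SGD, convert to KRW at spot, deposit the KRW at 6.64%, and buy SGD forward at 729.34 to cover the loan.
Profit = 2,162,796,683.60 − 2,096,710,824.85 = KRW 66,085,859.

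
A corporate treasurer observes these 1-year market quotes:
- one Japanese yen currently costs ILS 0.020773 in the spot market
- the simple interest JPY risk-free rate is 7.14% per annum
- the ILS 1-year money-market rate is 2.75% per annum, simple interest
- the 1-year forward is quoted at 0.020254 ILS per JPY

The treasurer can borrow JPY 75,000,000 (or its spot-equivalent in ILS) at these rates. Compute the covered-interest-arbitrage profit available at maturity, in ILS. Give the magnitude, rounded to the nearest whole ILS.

T = 1 year.
Invest the JPY and cover forward: 75,000,000 × 1.071400 × 0.020254 = ILS 1,627,510.17.
Convert at spot and invest in ILS: 75,000,000 × 0.020773 × 1.027500 = ILS 1,600,819.31.
The quoted forward overvalues JPY, so borrow ILS, buy JPY at spot, deposit the JPY at 7.14%, and sell the proceeds forward at 0.020254.
The gap between the two covered legs is ILS 26,691.

ILS 26,691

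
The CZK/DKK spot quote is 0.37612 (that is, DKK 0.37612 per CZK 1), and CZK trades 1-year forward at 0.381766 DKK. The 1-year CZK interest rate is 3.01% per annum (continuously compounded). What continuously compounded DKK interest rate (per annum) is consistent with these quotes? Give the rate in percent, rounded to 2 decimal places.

T = 1 year.
By CIP, F/S equals the DKK-to-CZK growth ratio: 0.381766/0.37612 = 1.0150112.
CZK growth factor: e^(0.0301×1) = 1.0305576.
That pins the DKK growth at 1.0460275.
r = ln(1.0460275)/1 = 0.045000 → 4.50%.

4.50%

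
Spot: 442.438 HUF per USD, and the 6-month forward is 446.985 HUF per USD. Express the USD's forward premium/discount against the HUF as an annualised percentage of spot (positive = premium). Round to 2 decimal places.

T = 6/12 years.
USD trades forward at +1.02771% vs spot over the period.
Annualise by dividing by T: 0.0102771 / (6/12) = 0.020554 → 2.06%.

+2.06%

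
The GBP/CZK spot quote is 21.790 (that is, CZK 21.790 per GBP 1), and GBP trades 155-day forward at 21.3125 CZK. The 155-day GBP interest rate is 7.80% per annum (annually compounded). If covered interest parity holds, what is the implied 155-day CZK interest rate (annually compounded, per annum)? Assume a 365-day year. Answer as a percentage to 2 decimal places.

2.32%

T = 155/365 years.
By CIP, F/S equals the CZK-to-GBP growth ratio: 21.3125/21.79 = 0.9780863.
GBP growth factor: (1 + 0.0780)^(155/365) = 1.032409.
That pins the CZK growth at 1.0097851.
Annualise: 1.0097851^(365/155) − 1 = 0.023195 = 2.32%.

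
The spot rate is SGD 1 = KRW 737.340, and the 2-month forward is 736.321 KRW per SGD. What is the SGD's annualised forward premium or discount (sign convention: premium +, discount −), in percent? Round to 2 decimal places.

T = 2/12 years.
SGD trades forward at -0.13820% vs spot over the period.
×(1/T) gives -0.83% p.a.

-0.83%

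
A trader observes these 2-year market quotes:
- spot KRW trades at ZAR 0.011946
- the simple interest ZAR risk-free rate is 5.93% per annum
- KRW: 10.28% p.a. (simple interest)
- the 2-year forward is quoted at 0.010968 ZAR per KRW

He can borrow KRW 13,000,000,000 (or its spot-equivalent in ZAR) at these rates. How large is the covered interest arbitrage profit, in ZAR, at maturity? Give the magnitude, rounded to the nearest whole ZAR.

ZAR 1,817,072

T = 2 years.
Invest the KRW and cover forward: 13,000,000,000 × 1.205600 × 0.010968 = ZAR 171,899,270.40.
Convert at spot and invest in ZAR: 13,000,000,000 × 0.011946 × 1.118600 = ZAR 173,716,342.80.
The quoted forward undervalues KRW, so borrow KRW, convert to ZAR at spot, deposit the ZAR at 5.93%, and buy KRW forward at 0.010968 to cover the loan.
The gap between the two covered legs is ZAR 1,817,072.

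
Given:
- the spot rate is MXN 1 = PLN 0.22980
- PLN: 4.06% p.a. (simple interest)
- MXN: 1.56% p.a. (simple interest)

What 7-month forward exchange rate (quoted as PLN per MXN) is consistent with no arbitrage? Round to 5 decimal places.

0.23312

T = 7/12 years.
PLN accumulates by 1 + 0.0406×7/12 = 1.0236833.
MXN accumulates by 1 + 0.0156×7/12 = 1.009100.
Forward (PLN per MXN) = 0.2298 × 1.0236833 / 1.009100 = 0.2331210.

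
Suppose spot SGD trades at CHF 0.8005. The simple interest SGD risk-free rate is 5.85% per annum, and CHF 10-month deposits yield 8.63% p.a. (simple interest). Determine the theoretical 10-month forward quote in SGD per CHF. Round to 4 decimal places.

1.2222

T = 10/12 years.
Growth of 1 CHF over T: 1 + 0.0863×10/12 = 1.0719167.
SGD growth factor: 1 + 0.0585×10/12 = 1.048750.
So F = 0.8005 × 1.0719167 / 1.048750 = 0.8181829 (CHF/SGD).
Quoted the other way: 1/0.8181829 = 1.2222 SGD per CHF.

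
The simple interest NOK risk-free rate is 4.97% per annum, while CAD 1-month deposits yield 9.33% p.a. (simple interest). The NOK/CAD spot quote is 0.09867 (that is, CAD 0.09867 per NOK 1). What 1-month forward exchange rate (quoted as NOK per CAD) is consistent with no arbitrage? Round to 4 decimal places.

10.0983

T = 1/12 years.
Growth of 1 CAD over T: 1 + 0.0933×1/12 = 1.007775.
NOK accumulates by 1 + 0.0497×1/12 = 1.00414167.
So F = 0.09867 × 1.007775 / 1.00414167 = 0.099027022 (CAD/NOK).
Quoted the other way: 1/0.099027022 = 10.0983 NOK per CAD.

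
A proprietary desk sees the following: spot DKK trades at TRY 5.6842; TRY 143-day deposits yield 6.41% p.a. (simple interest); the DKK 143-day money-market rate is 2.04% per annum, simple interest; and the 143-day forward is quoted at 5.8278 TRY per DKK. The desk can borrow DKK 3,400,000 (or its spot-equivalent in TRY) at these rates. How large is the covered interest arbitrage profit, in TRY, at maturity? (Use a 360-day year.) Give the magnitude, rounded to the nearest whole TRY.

T = 143/360 years.
Keep in DKK, deliver into the forward: 3,400,000·1.0081033333·5.8278 = TRY 19,975,083.66.
Swap to TRY now, deposit: 3,400,000·5.6842·1.0254619444 = TRY 19,818,364.67.
The quoted forward overvalues DKK, so borrow TRY, buy DKK at spot, deposit the DKK at 2.04%, and sell the proceeds forward at 5.8278.
The gap between the two covered legs is TRY 156,719.

TRY 156,719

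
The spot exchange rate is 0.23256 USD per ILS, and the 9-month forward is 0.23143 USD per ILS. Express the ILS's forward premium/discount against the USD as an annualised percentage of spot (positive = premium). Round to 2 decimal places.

T = 9/12 years.
(F − S)/S = (0.23143 − 0.23256)/0.23256 = -0.0048590.
Per annum: -0.0048590 / (9/12) = -0.006479 = -0.65%.

-0.65%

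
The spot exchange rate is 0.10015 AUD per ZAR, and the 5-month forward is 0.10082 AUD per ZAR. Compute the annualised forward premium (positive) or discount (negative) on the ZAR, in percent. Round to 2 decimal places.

+1.61%

T = 5/12 years.
ZAR trades forward at +0.66900% vs spot over the period.
×(1/T) gives 1.61% p.a.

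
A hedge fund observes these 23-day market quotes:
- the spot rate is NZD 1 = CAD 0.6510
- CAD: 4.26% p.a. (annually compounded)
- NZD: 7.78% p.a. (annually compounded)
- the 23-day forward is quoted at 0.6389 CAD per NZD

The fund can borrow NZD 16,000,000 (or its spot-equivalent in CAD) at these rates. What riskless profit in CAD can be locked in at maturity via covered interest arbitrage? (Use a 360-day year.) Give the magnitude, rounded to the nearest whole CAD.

T = 23/360 years.
Route A — deposit NZD, sell forward: 16,000,000 × 1.0047981531 × 0.6389 = CAD 10,271,448.64.
Route B — convert at spot, deposit CAD: 16,000,000 × 0.6510 × 1.0026688457 = CAD 10,443,798.70.
The quoted forward undervalues NZD, so borrow NZD, convert to CAD at spot, deposit the CAD at 4.26%, and buy NZD forward at 0.6389 to cover the loan.
Arbitrage profit = |10,271,448.64 − 10,443,798.70| = CAD 172,350.

CAD 172,350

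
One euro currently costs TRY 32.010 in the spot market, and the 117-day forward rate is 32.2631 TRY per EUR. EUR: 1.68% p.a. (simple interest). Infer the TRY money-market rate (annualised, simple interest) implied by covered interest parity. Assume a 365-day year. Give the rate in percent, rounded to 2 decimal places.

4.16%

T = 117/365 years.
By CIP, F/S equals the TRY-to-EUR growth ratio: 32.2631/32.01 = 1.0079069.
EUR growth factor: 1 + 0.0168×117/365 = 1.0053852.
Hence g_TRY = 1.0133347.
r = (1.0133347 − 1)/(117/365) = 0.041600 → 4.16%.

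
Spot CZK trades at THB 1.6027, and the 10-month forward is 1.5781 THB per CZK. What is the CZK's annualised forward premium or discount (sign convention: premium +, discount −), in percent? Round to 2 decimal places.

T = 10/12 years.
(F − S)/S = (1.5781 − 1.6027)/1.6027 = -0.0153491.
Annualise by dividing by T: -0.0153491 / (10/12) = -0.018419 → -1.84%.

-1.84%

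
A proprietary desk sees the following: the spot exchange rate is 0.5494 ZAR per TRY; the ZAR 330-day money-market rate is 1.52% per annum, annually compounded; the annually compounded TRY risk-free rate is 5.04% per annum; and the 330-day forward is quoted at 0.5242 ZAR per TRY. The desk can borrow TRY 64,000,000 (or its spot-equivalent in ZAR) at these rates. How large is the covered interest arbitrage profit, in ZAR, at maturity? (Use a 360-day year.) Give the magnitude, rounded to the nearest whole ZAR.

T = 330/360 years.
Route A — deposit TRY, sell forward: 64,000,000 × 1.0461047008 × 0.5242 = ZAR 35,095,557.39.
Route B — convert at spot, deposit ZAR: 64,000,000 × 0.5494 × 1.0139245569 = ZAR 35,651,209.70.
The quoted forward undervalues TRY, so borrow TRY, convert to ZAR at spot, deposit the ZAR at 1.52%, and buy TRY forward at 0.5242 to cover the loan.
The gap between the two covered legs is ZAR 555,652.

ZAR 555,652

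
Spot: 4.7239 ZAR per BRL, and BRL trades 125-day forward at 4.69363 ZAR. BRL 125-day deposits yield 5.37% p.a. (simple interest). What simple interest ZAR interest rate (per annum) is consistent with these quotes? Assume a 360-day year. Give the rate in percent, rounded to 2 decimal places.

T = 125/360 years.
By CIP, F/S equals the ZAR-to-BRL growth ratio: 4.69363/4.7239 = 0.9935922.
The BRL side grows by 1 + 0.0537×125/360 = 1.0186458.
Hence g_ZAR = 1.0121185.
(1.0121185 − 1)/T = 0.034901, i.e. 3.49%.

3.49%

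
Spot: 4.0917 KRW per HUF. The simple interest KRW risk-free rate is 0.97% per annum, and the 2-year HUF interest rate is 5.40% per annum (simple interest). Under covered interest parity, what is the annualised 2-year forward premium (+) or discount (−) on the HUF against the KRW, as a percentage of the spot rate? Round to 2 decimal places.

T = 2 years.
No-arbitrage forward: 4.0917 × 1.019400 / 1.108000 = 3.7645117 KRW/HUF.
Annualised premium = (F − S)/S × (1/T) = (3.7645117 − 4.0917)/4.0917 ÷ 2 = -4.00%.

-4.00%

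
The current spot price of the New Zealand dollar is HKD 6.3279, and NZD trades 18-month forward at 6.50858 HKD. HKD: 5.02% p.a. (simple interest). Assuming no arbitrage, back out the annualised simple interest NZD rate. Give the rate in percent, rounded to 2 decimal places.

T = 18/12 years.
CIP gives F = S · g_HKD/g_NZD, so g_HKD/g_NZD = 6.50858/6.3279 = 1.0285529.
HKD growth factor: 1 + 0.0502×18/12 = 1.075300.
So the NZD growth factor = 1.0454494.
r = (1.0454494 − 1)/(18/12) = 0.030300 → 3.03%.

3.03%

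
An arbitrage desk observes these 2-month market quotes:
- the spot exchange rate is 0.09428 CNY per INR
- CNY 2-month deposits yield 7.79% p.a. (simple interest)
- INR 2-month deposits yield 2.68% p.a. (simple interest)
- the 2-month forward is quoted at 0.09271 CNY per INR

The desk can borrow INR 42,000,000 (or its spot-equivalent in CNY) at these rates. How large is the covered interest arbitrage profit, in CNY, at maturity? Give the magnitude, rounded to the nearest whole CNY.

CNY 99,958

T = 2/12 years.
Invest the INR and cover forward: 42,000,000 × 1.004466667 × 0.09271 = CNY 3,911,212.40.
Convert at spot and invest in CNY: 42,000,000 × 0.09428 × 1.012983333 = CNY 4,011,170.88.
The quoted forward undervalues INR, so borrow INR, convert to CNY at spot, deposit the CNY at 7.79%, and buy INR forward at 0.09271 to cover the loan.
Profit = 4,011,170.88 − 3,911,212.40 = CNY 99,958.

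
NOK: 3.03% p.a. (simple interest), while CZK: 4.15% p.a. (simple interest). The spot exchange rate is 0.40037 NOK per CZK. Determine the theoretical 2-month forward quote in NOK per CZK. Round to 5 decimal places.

T = 2/12 years.
NOK accumulates by 1 + 0.0303×2/12 = 1.005050.
Growth of 1 CZK over T: 1 + 0.0415×2/12 = 1.0069167.
CIP: F = S · (grow NOK)/(grow CZK) = 0.40037 × 1.005050/1.0069167 = 0.3996278 NOK per CZK.

0.39963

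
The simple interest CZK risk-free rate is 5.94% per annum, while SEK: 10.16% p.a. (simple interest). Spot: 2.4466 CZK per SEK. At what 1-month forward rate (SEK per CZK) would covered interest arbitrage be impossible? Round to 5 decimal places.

T = 1/12 years.
CZK growth factor: 1 + 0.0594×1/12 = 1.004950.
Growth of 1 SEK over T: 1 + 0.1016×1/12 = 1.0084667.
Forward (CZK per SEK) = 2.4466 × 1.004950 / 1.0084667 = 2.438068.
Quoted the other way: 1/2.438068 = 0.41016 SEK per CZK.

0.41016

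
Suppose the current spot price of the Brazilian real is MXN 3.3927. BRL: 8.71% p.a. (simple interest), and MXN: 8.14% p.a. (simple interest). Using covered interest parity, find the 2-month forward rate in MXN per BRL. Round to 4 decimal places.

3.3895

T = 2/12 years.
MXN growth factor: 1 + 0.0814×2/12 = 1.0135667.
Growth of 1 BRL over T: 1 + 0.0871×2/12 = 1.0145167.
CIP: F = S · (grow MXN)/(grow BRL) = 3.3927 × 1.0135667/1.0145167 = 3.389523 MXN per BRL.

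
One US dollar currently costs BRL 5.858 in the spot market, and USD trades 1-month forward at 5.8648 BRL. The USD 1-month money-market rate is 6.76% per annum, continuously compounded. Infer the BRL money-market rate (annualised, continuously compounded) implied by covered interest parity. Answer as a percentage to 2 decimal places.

8.15%

T = 1/12 years.
By CIP, F/S equals the BRL-to-USD growth ratio: 5.8648/5.858 = 1.0011608.
USD growth factor: e^(0.0676×1/12) = 1.0056492.
Hence g_BRL = 1.0068166.
r = ln(1.0068166)/(1/12) = 0.081522 → 8.15%.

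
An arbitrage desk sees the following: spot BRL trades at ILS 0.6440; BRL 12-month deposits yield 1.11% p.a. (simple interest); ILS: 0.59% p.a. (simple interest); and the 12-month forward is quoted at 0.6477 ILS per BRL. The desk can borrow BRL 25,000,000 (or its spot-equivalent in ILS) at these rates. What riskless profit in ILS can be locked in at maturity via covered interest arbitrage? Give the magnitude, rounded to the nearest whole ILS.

T = 1 year.
Route A — deposit BRL, sell forward: 25,000,000 × 1.011100 × 0.6477 = ILS 16,372,236.75.
Route B — convert at spot, deposit ILS: 25,000,000 × 0.6440 × 1.005900 = ILS 16,194,990.00.
The quoted forward overvalues BRL, so borrow ILS, buy BRL at spot, deposit the BRL at 1.11%, and sell the proceeds forward at 0.6477.
The gap between the two covered legs is ILS 177,247.

ILS 177,247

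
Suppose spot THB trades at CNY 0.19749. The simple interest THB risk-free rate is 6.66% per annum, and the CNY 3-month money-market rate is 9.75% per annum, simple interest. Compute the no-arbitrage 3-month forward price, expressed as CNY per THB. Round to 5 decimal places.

0.19899

T = 3/12 years.
Growth of 1 CNY over T: 1 + 0.0975×3/12 = 1.024375.
Growth of 1 THB over T: 1 + 0.0666×3/12 = 1.016650.
So F = 0.19749 × 1.024375 / 1.016650 = 0.1989906 (CNY/THB).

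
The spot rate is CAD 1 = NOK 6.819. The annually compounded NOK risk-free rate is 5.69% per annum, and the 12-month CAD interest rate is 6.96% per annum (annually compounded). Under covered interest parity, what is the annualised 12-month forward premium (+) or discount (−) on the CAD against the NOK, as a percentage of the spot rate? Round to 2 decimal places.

-1.19%

T = 1 year.
CIP forward (NOK per CAD) = 6.819 × 1.056900/1.069600 = 6.738034.
Annualised premium = (F − S)/S × (1/T) = (6.738034 − 6.819)/6.819 ÷ 1 = -1.19%.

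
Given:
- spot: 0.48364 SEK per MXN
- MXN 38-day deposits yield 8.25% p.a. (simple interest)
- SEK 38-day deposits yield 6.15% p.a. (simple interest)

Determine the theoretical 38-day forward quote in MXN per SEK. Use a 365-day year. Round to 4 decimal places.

T = 38/365 years.
SEK growth factor: 1 + 0.0615×38/365 = 1.0064027.
MXN growth factor: 1 + 0.0825×38/365 = 1.008589.
Forward (SEK per MXN) = 0.48364 × 1.0064027 / 1.008589 = 0.4825916.
Invert for MXN per SEK: 1 / 0.4825916 = 2.0721.

2.0721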